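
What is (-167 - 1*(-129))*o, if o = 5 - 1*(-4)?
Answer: -342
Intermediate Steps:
o = 9 (o = 5 + 4 = 9)
(-167 - 1*(-129))*o = (-167 - 1*(-129))*9 = (-167 + 129)*9 = -38*9 = -342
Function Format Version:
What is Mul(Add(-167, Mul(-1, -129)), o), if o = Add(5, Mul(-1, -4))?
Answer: -342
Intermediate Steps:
o = 9 (o = Add(5, 4) = 9)
Mul(Add(-167, Mul(-1, -129)), o) = Mul(Add(-167, Mul(-1, -129)), 9) = Mul(Add(-167, 129), 9) = Mul(-38, 9) = -342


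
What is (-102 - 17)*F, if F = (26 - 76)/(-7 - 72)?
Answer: -5950/79 ≈ -75.316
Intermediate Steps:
F = 50/79 (F = -50/(-79) = -50*(-1/79) = 50/79 ≈ 0.63291)
(-102 - 17)*F = (-102 - 17)*(50/79) = -119*50/79 = -5950/79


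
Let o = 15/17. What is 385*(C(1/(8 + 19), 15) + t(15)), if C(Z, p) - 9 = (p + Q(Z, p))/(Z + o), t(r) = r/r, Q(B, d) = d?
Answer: 3463075/211 ≈ 16413.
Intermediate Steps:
t(r) = 1
o = 15/17 (o = 15*(1/17) = 15/17 ≈ 0.88235)
C(Z, p) = 9 + 2*p/(15/17 + Z) (C(Z, p) = 9 + (p + p)/(Z + 15/17) = 9 + (2*p)/(15/17 + Z) = 9 + 2*p/(15/17 + Z))
385*(C(1/(8 + 19), 15) + t(15)) = 385*((135 + 34*15 + 153/(8 + 19))/(15 + 17/(8 + 19)) + 1) = 385*((135 + 510 + 153/27)/(15 + 17/27) + 1) = 385*((135 + 510 + 153*(1/27))/(15 + 17*(1/27)) + 1) = 385*((135 + 510 + 17/3)/(15 + 17/27) + 1) = 385*((1952/3)/(422/27) + 1) = 385*((27/422)*(1952/3) + 1) = 385*(8784/211 + 1) = 385*(8995/211) = 3463075/211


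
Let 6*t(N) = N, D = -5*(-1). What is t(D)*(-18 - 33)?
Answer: -85/2 ≈ -42.500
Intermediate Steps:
D = 5
t(N) = N/6
t(D)*(-18 - 33) = ((⅙)*5)*(-18 - 33) = (⅚)*(-51) = -85/2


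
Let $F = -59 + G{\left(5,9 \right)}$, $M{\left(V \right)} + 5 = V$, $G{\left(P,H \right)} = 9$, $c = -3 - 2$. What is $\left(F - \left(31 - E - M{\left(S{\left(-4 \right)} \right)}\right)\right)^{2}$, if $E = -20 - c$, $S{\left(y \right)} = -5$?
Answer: $11236$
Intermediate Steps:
$c = -5$
$M{\left(V \right)} = -5 + V$
$F = -50$ ($F = -59 + 9 = -50$)
$E = -15$ ($E = -20 - -5 = -20 + 5 = -15$)
$\left(F - \left(31 - E - M{\left(S{\left(-4 \right)} \right)}\right)\right)^{2} = \left(-50 - 56\right)^{2} = \left(-106\right)^{2} = 11236$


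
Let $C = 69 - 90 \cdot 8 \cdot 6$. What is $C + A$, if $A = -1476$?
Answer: $-5727$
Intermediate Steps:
$C = -4251$ ($C = 69 - 4320 = -4251$)
$C + A = -4251 - 1476 = -5727$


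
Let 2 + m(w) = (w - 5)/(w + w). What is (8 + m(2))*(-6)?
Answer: -63/2 ≈ -31.500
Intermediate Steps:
m(w) = -2 + (-5 + w)/(2*w) (m(w) = -2 + (w - 5)/(w + w) = -2 + (-5 + w)/((2*w)) = -2 + (-5 + w)*(1/(2*w)) = -2 + (-5 + w)/(2*w))
(8 + m(2))*(-6) = (8 + (½)*(-5 - 3*2)/2)*(-6) = (8 + (½)*(½)*(-5 - 6))*(-6) = (8 + (½)*(½)*(-11))*(-6) = (8 - 11/4)*(-6) = (21/4)*(-6) = -63/2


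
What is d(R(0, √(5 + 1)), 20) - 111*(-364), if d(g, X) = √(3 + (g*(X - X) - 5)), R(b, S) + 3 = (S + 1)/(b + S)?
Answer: 40404 + I*√2 ≈ 40404.0 + 1.4142*I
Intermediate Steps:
R(b, S) = -3 + (1 + S)/(S + b) (R(b, S) = -3 + (S + 1)/(b + S) = -3 + (1 + S)/(S + b))
d(g, X) = I*√2 (d(g, X) = √(3 + (g*0 - 5)) = √(3 + (0 - 5)) = √(3 - 5) = √(-2) = I*√2)
d(R(0, √(5 + 1)), 20) - 111*(-364) = I*√2 - 111*(-364) = I*√2 + 40404 = 40404 + I*√2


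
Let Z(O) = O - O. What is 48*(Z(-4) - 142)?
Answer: -6816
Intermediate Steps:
Z(O) = 0
48*(Z(-4) - 142) = 48*(0 - 142) = 48*(-142) = -6816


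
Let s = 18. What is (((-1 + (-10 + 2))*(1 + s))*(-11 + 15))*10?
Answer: -6840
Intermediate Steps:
(((-1 + (-10 + 2))*(1 + s))*(-11 + 15))*10 = (((-1 + (-10 + 2))*(1 + 18))*(-11 + 15))*10 = (((-1 - 8)*19)*4)*10 = (-9*19*4)*10 = -171*4*10 = -684*10 = -6840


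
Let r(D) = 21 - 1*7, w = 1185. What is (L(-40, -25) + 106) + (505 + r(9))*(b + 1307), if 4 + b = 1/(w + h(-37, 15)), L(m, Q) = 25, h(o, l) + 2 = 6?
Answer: 804225851/1189 ≈ 6.7639e+5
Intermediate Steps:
h(o, l) = 4 (h(o, l) = -2 + 6 = 4)
r(D) = 14 (r(D) = 21 - 7 = 14)
b = -4755/1189 (b = -4 + 1/(1185 + 4) = -4 + 1/1189 = -4755/1189 ≈ -3.9992)
(L(-40, -25) + 106) + (505 + r(9))*(b + 1307) = (25 + 106) + (505 + 14)*(-4755/1189 + 1307) = 131 + 519*(1549268/1189) = 131 + 804070092/1189 = 804225851/1189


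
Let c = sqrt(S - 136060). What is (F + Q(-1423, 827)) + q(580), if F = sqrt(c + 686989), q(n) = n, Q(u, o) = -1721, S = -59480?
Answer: -1141 + sqrt(686989 + 2*I*sqrt(48885)) ≈ -312.15 + 0.26676*I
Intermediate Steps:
c = 2*I*sqrt(48885) (c = sqrt(-59480 - 136060) = sqrt(-195540) = 2*I*sqrt(48885) ≈ 442.2*I)
F = sqrt(686989 + 2*I*sqrt(48885)) (F = sqrt(2*I*sqrt(48885) + 686989) = sqrt(686989 + 2*I*sqrt(48885)) ≈ 828.85 + 0.267*I)
(F + Q(-1423, 827)) + q(580) = (sqrt(686989 + 2*I*sqrt(48885)) - 1721) + 580 = (-1721 + sqrt(686989 + 2*I*sqrt(48885))) + 580 = -1141 + sqrt(686989 + 2*I*sqrt(48885))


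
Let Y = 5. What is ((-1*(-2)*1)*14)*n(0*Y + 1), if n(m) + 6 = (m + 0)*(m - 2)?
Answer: -196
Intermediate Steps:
n(m) = -6 + m*(-2 + m) (n(m) = -6 + (m + 0)*(m - 2) = -6 + m*(-2 + m))
((-1*(-2)*1)*14)*n(0*Y + 1) = ((-1*(-2)*1)*14)*(-6 + (0*5 + 1)² - 2*(0*5 + 1)) = ((2*1)*14)*(-6 + (0 + 1)² - 2*(0 + 1)) = (2*14)*(-6 + 1² - 2*1) = 28*(-6 + 1 - 2) = 28*(-7) = -196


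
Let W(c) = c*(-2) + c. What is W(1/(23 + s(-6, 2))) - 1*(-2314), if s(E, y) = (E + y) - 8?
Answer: 25453/11 ≈ 2313.9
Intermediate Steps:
s(E, y) = -8 + E + y
W(c) = -c (W(c) = -2*c + c = -c)
W(1/(23 + s(-6, 2))) - 1*(-2314) = -1/(23 + (-8 - 6 + 2)) - 1*(-2314) = -1/(23 - 12) + 2314 = -1/11 + 2314 = 25453/11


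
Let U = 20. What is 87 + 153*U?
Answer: 3147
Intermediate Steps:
87 + 153*U = 87 + 153*20 = 87 + 3060 = 3147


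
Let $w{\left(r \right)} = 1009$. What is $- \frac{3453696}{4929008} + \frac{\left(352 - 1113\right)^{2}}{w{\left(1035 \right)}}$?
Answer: $\frac{178187953919}{310835567} \approx 573.25$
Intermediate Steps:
$- \frac{3453696}{4929008} + \frac{\left(352 - 1113\right)^{2}}{w{\left(1035 \right)}} = - \frac{3453696}{4929008} + \frac{\left(352 - 1113\right)^{2}}{1009} = \left(-3453696\right) \frac{1}{4929008} + \left(-761\right)^{2} \cdot \frac{1}{1009} = - \frac{215856}{308063} + 579121 \cdot \frac{1}{1009} = - \frac{215856}{308063} + \frac{579121}{1009} = \frac{178187953919}{310835567}$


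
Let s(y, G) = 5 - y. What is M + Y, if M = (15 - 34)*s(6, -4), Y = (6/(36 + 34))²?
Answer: 23284/1225 ≈ 19.007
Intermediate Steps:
Y = 9/1225 (Y = (6/70)² = ((1/70)*6)² = (3/35)² = 9/1225 ≈ 0.0073469)
M = 19 (M = (15 - 34)*(5 - 1*6) = -19*(5 - 6) = -19*(-1) = 19)
M + Y = 19 + 9/1225 = 23284/1225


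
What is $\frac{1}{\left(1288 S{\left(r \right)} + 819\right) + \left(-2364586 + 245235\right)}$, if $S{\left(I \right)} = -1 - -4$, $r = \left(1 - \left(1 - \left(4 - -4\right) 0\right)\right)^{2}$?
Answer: $- \frac{1}{2114668} \approx -4.7289 \cdot 10^{-7}$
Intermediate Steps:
$r = 0$ ($r = \left(1 - \left(1 - \left(4 + 4\right) 0\right)\right)^{2} = \left(1 + \left(-1 + 8 \cdot 0\right)\right)^{2} = \left(1 + \left(-1 + 0\right)\right)^{2} = \left(1 - 1\right)^{2} = 0^{2} = 0$)
$S{\left(I \right)} = 3$ ($S{\left(I \right)} = -1 + 4 = 3$)
$\frac{1}{\left(1288 S{\left(r \right)} + 819\right) + \left(-2364586 + 245235\right)} = \frac{1}{\left(1288 \cdot 3 + 819\right) + \left(-2364586 + 245235\right)} = \frac{1}{\left(3864 + 819\right) - 2119351} = \frac{1}{4683 - 2119351} = \frac{1}{-2114668} = - \frac{1}{2114668}$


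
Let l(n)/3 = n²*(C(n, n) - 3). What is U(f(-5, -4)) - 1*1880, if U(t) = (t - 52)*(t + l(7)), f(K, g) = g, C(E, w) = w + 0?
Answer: -34584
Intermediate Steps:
C(E, w) = w
l(n) = 3*n²*(-3 + n) (l(n) = 3*(n²*(n - 3)) = 3*(n²*(-3 + n)) = 3*n²*(-3 + n))
U(t) = (-52 + t)*(588 + t) (U(t) = (t - 52)*(t + 3*7²*(-3 + 7)) = (-52 + t)*(t + 3*49*4) = (-52 + t)*(t + 588) = (-52 + t)*(588 + t))
U(f(-5, -4)) - 1*1880 = (-30576 + (-4)² + 536*(-4)) - 1*1880 = (-30576 + 16 - 2144) - 1880 = -32704 - 1880 = -34584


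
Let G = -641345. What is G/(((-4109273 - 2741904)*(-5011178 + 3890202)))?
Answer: -641345/7680004988752 ≈ -8.3508e-8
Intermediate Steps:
G/(((-4109273 - 2741904)*(-5011178 + 3890202))) = -641345*1/((-5011178 + 3890202)*(-4109273 - 2741904)) = -641345/((-6851177*(-1120976))) = -641345/7680004988752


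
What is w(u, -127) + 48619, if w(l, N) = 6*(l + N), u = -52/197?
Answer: 9427517/197 ≈ 47855.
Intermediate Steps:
u = -52/197 (u = -52*1/197 = -52/197 ≈ -0.26396)
w(l, N) = 6*N + 6*l (w(l, N) = 6*(N + l) = 6*N + 6*l)
w(u, -127) + 48619 = (6*(-127) + 6*(-52/197)) + 48619 = (-762 - 312/197) + 48619 = -150426/197 + 48619 = 9427517/197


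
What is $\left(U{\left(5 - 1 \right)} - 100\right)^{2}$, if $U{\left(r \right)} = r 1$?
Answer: $9216$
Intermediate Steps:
$U{\left(r \right)} = r$
$\left(U{\left(5 - 1 \right)} - 100\right)^{2} = \left(\left(5 - 1\right) - 100\right)^{2} = \left(4 - 100\right)^{2} = \left(-96\right)^{2} = 9216$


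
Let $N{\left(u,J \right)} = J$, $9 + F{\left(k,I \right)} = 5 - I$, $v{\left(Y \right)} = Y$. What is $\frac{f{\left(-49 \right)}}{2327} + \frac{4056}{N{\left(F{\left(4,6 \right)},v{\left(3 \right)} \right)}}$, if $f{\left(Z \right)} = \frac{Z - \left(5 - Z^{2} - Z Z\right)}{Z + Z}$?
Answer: $\frac{154156722}{114023} \approx 1352.0$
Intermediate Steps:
$F{\left(k,I \right)} = -4 - I$ ($F{\left(k,I \right)} = -9 - \left(-5 + I\right) = -4 - I$)
$f{\left(Z \right)} = \frac{-5 + Z + 2 Z^{2}}{2 Z}$ ($f{\left(Z \right)} = \frac{Z + \left(\left(Z^{2} + Z^{2}\right) - 5\right)}{2 Z} = \left(Z + \left(2 Z^{2} - 5\right)\right) \frac{1}{2 Z} = \left(Z + \left(-5 + 2 Z^{2}\right)\right) \frac{1}{2 Z} = \left(-5 + Z + 2 Z^{2}\right) \frac{1}{2 Z} = \frac{-5 + Z + 2 Z^{2}}{2 Z}$)
$\frac{f{\left(-49 \right)}}{2327} + \frac{4056}{N{\left(F{\left(4,6 \right)},v{\left(3 \right)} \right)}} = \frac{\frac{1}{2} - 49 - \frac{5}{2 \left(-49\right)}}{2327} + \frac{4056}{3} = \left(\frac{1}{2} - 49 - - \frac{5}{98}\right) \frac{1}{2327} + 4056 \cdot \frac{1}{3} = \left(\frac{1}{2} - 49 + \frac{5}{98}\right) \frac{1}{2327} + 1352 = \left(- \frac{2374}{49}\right) \frac{1}{2327} + 1352 = - \frac{2374}{114023} + 1352 = \frac{154156722}{114023}$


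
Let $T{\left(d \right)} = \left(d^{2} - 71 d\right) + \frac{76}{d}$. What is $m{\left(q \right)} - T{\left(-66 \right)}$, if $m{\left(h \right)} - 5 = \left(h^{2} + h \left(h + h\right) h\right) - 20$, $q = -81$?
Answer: $- \frac{35157436}{33} \approx -1.0654 \cdot 10^{6}$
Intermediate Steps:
$T{\left(d \right)} = d^{2} - 71 d + \frac{76}{d}$
$m{\left(h \right)} = -15 + h^{2} + 2 h^{3}$ ($m{\left(h \right)} = 5 - \left(20 - h^{2} - h \left(h + h\right) h\right) = 5 - \left(20 - h^{2} - h 2 h h\right) = 5 - \left(20 - h^{2} - 2 h^{2} h\right) = 5 - \left(20 - h^{2} - 2 h^{3}\right) = 5 + \left(-20 + h^{2} + 2 h^{3}\right) = -15 + h^{2} + 2 h^{3}$)
$m{\left(q \right)} - T{\left(-66 \right)} = \left(-15 + \left(-81\right)^{2} + 2 \left(-81\right)^{3}\right) - \frac{76 + \left(-66\right)^{2} \left(-71 - 66\right)}{-66} = \left(-15 + 6561 + 2 \left(-531441\right)\right) - - \frac{76 + 4356 \left(-137\right)}{66} = \left(-15 + 6561 - 1062882\right) - - \frac{76 - 596772}{66} = -1056336 - \left(- \frac{1}{66}\right) \left(-596696\right) = -1056336 - \frac{298348}{33} = - \frac{35157436}{33}$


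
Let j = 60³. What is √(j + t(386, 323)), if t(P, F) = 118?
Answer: √216118 ≈ 464.88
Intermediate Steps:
j = 216000
√(j + t(386, 323)) = √(216000 + 118) = √216118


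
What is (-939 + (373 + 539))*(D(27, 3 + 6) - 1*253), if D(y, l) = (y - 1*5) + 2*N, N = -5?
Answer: 6507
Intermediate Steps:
D(y, l) = -15 + y (D(y, l) = (y - 1*5) + 2*(-5) = (y - 5) - 10 = (-5 + y) - 10 = -15 + y)
(-939 + (373 + 539))*(D(27, 3 + 6) - 1*253) = (-939 + (373 + 539))*((-15 + 27) - 1*253) = (-939 + 912)*(12 - 253) = -27*(-241) = 6507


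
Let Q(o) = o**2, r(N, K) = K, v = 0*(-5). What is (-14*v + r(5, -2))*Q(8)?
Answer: -128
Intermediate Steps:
v = 0
(-14*v + r(5, -2))*Q(8) = (-14*0 - 2)*8**2 = (0 - 2)*64 = -2*64 = -128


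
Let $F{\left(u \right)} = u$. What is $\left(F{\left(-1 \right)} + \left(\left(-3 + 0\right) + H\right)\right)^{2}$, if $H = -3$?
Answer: $49$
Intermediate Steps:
$\left(F{\left(-1 \right)} + \left(\left(-3 + 0\right) + H\right)\right)^{2} = \left(-1 + \left(\left(-3 + 0\right) - 3\right)\right)^{2} = \left(-1 - 6\right)^{2} = \left(-7\right)^{2} = 49$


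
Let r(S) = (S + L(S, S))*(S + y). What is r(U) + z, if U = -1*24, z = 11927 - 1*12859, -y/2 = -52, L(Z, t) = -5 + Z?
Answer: -5172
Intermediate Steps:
y = 104 (y = -2*(-52) = 104)
z = -932 (z = 11927 - 12859 = -932)
U = -24
r(S) = (-5 + 2*S)*(104 + S) (r(S) = (S + (-5 + S))*(S + 104) = (-5 + 2*S)*(104 + S))
r(U) + z = (-520 + 2*(-24)² + 203*(-24)) - 932 = (-520 + 2*576 - 4872) - 932 = (-520 + 1152 - 4872) - 932 = -4240 - 932 = -5172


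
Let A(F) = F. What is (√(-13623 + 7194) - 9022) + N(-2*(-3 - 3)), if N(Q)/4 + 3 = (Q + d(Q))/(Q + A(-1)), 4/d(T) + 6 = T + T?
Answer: -81266/9 + I*√6429 ≈ -9029.6 + 80.181*I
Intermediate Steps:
d(T) = 4/(-6 + 2*T) (d(T) = 4/(-6 + (T + T)) = 4/(-6 + 2*T))
N(Q) = -12 + 4*(Q + 2/(-3 + Q))/(-1 + Q) (N(Q) = -12 + 4*((Q + 2/(-3 + Q))/(Q - 1)) = -12 + 4*((Q + 2/(-3 + Q))/(-1 + Q)) = -12 + 4*(Q + 2/(-3 + Q))/(-1 + Q))
(√(-13623 + 7194) - 9022) + N(-2*(-3 - 3)) = (√(-13623 + 7194) - 9022) + 4*(7 - (-4)*(-3 - 3))/(-3 - 2*(-3 - 3)) = (√(-6429) - 9022) + 4*(7 - (-4)*(-6))/(-3 - 2*(-6)) = (I*√6429 - 9022) + 4*(7 - 2*12)/(-3 + 12) = (-9022 + I*√6429) + 4*(7 - 24)/9 = (-9022 + I*√6429) + 4*(⅑)*(-17) = (-9022 + I*√6429) - 68/9 = -81266/9 + I*√6429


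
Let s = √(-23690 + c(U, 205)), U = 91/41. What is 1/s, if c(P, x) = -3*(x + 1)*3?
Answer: -I*√6386/12772 ≈ -0.0062568*I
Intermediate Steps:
U = 91/41 (U = 91*(1/41) = 91/41 ≈ 2.2195)
c(P, x) = -9 - 9*x (c(P, x) = -3*(1 + x)*3 = -3*(3 + 3*x) = -9 - 9*x)
s = 2*I*√6386 (s = √(-23690 + (-9 - 9*205)) = √(-23690 + (-9 - 1845)) = √(-23690 - 1854) = √(-25544) = 2*I*√6386 ≈ 159.82*I)
1/s = 1/(2*I*√6386) = -I*√6386/12772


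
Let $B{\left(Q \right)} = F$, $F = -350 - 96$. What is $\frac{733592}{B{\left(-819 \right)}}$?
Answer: $- \frac{366796}{223} \approx -1644.8$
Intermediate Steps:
$F = -446$
$B{\left(Q \right)} = -446$
$\frac{733592}{B{\left(-819 \right)}} = \frac{733592}{-446} = 733592 \left(- \frac{1}{446}\right) = - \frac{366796}{223}$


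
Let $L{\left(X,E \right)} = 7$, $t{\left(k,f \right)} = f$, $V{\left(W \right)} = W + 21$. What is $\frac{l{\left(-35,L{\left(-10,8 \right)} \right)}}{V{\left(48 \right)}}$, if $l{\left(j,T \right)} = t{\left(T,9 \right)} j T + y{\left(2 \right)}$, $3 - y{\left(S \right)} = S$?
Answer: $- \frac{2204}{69} \approx -31.942$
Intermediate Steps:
$V{\left(W \right)} = 21 + W$
$y{\left(S \right)} = 3 - S$
$l{\left(j,T \right)} = 1 + 9 T j$ ($l{\left(j,T \right)} = 9 j T + \left(3 - 2\right) = 9 T j + \left(3 - 2\right) = 9 T j + 1 = 1 + 9 T j$)
$\frac{l{\left(-35,L{\left(-10,8 \right)} \right)}}{V{\left(48 \right)}} = \frac{1 + 9 \cdot 7 \left(-35\right)}{21 + 48} = \frac{1 - 2205}{69} = \left(-2204\right) \frac{1}{69} = - \frac{2204}{69}$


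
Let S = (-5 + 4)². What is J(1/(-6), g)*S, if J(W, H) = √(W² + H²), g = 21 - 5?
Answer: √9217/6 ≈ 16.001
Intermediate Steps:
g = 16
S = 1 (S = (-1)² = 1)
J(W, H) = √(H² + W²)
J(1/(-6), g)*S = √(16² + (1/(-6))²)*1 = √(256 + (-⅙)²)*1 = √(256 + 1/36)*1 = √(9217/36)*1 = (√9217/6)*1 = √9217/6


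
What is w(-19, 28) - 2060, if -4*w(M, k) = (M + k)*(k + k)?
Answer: -2186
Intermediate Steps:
w(M, k) = -k*(M + k)/2 (w(M, k) = -(M + k)*(k + k)/4 = -(M + k)*2*k/4 = -k*(M + k)/2)
w(-19, 28) - 2060 = -1/2*28*(-19 + 28) - 2060 = -1/2*28*9 - 2060 = -126 - 2060 = -2186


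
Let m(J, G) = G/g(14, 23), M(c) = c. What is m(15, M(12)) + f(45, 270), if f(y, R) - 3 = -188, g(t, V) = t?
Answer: -1289/7 ≈ -184.14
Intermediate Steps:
m(J, G) = G/14
f(y, R) = -185 (f(y, R) = 3 - 188 = -185)
m(15, M(12)) + f(45, 270) = (1/14)*12 - 185 = 6/7 - 185 = -1289/7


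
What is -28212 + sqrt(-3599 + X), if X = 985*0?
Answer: -28212 + I*sqrt(3599) ≈ -28212.0 + 59.992*I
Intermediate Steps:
X = 0
-28212 + sqrt(-3599 + X) = -28212 + sqrt(-3599 + 0) = -28212 + sqrt(-3599) = -28212 + I*sqrt(3599)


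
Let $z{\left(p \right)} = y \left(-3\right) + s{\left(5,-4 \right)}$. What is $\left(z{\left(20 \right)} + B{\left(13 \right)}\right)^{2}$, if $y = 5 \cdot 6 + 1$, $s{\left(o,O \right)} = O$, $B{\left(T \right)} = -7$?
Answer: $10816$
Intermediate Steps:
$y = 31$ ($y = 30 + 1 = 31$)
$z{\left(p \right)} = -97$ ($z{\left(p \right)} = 31 \left(-3\right) - 4 = -93 - 4 = -97$)
$\left(z{\left(20 \right)} + B{\left(13 \right)}\right)^{2} = \left(-97 - 7\right)^{2} = \left(-104\right)^{2} = 10816$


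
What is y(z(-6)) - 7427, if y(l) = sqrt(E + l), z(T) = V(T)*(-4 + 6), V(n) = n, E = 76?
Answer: -7419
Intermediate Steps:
z(T) = 2*T (z(T) = T*(-4 + 6) = T*2 = 2*T)
y(l) = sqrt(76 + l)
y(z(-6)) - 7427 = sqrt(76 + 2*(-6)) - 7427 = sqrt(76 - 12) - 7427 = sqrt(64) - 7427 = 8 - 7427 = -7419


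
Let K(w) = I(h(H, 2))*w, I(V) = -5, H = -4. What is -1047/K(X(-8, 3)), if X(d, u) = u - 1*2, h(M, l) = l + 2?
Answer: 1047/5 ≈ 209.40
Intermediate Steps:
h(M, l) = 2 + l
X(d, u) = -2 + u (X(d, u) = u - 2 = -2 + u)
K(w) = -5*w
-1047/K(X(-8, 3)) = -1047*(-1/(5*(-2 + 3))) = -1047/((-5*1)) = -1047/(-5) = -1047*(-1/5) = 1047/5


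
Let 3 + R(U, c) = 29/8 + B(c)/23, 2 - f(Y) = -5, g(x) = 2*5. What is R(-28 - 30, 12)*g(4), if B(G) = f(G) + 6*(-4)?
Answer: -105/92 ≈ -1.1413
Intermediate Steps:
g(x) = 10
f(Y) = 7 (f(Y) = 2 - 1*(-5) = 2 + 5 = 7)
B(G) = -17 (B(G) = 7 + 6*(-4) = 7 - 24 = -17)
R(U, c) = -21/184 (R(U, c) = -3 + (29/8 - 17/23) = -3 + 531/184 = -21/184)
R(-28 - 30, 12)*g(4) = -21/184*10 = -105/92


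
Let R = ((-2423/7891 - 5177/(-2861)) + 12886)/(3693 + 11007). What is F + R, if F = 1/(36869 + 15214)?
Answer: 10308769525991/11758336725330 ≈ 0.87672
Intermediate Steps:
F = 1/52083 ≈ 1.9200e-5
R = 197925307/225761510 (R = ((-2423*1/7891 - 5177*(-1/2861)) + 12886)/14700 = ((-2423/7891 + 5177/2861) + 12886)*(1/14700) = (33919504/22576151 + 12886)*(1/14700) = (290950201290/22576151)*(1/14700) = 197925307/225761510 ≈ 0.87670)
F + R = 1/52083 + 197925307/225761510 = 10308769525991/11758336725330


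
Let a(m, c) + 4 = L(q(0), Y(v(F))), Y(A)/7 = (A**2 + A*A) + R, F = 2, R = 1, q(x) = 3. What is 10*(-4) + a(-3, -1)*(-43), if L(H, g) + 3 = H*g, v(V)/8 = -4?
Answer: -1849986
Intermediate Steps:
v(V) = -32 (v(V) = 8*(-4) = -32)
Y(A) = 7 + 14*A**2 (Y(A) = 7*((A**2 + A*A) + 1) = 7*((A**2 + A**2) + 1) = 7*(2*A**2 + 1) = 7*(1 + 2*A**2) = 7 + 14*A**2)
L(H, g) = -3 + H*g
a(m, c) = 43022 (a(m, c) = -4 + (-3 + 3*(7 + 14*(-32)**2)) = -4 + (-3 + 3*(7 + 14*1024)) = -4 + (-3 + 3*(7 + 14336)) = -4 + (-3 + 3*14343) = -4 + (-3 + 43029) = -4 + 43026 = 43022)
10*(-4) + a(-3, -1)*(-43) = 10*(-4) + 43022*(-43) = -40 - 1849946 = -1849986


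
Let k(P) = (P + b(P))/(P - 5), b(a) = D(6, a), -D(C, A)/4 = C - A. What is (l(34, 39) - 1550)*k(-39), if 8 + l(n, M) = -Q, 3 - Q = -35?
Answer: -87381/11 ≈ -7943.7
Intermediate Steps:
Q = 38 (Q = 3 - 1*(-35) = 3 + 35 = 38)
D(C, A) = -4*C + 4*A (D(C, A) = -4*(C - A) = -4*C + 4*A)
b(a) = -24 + 4*a (b(a) = -4*6 + 4*a = -24 + 4*a)
l(n, M) = -46 (l(n, M) = -8 - 1*38 = -8 - 38 = -46)
k(P) = (-24 + 5*P)/(-5 + P) (k(P) = (P + (-24 + 4*P))/(P - 5) = (-24 + 5*P)/(-5 + P))
(l(34, 39) - 1550)*k(-39) = (-46 - 1550)*((-24 + 5*(-39))/(-5 - 39)) = -1596*(-24 - 195)/(-44) = -(-399)*(-219)/11 = -1596*219/44 = -87381/11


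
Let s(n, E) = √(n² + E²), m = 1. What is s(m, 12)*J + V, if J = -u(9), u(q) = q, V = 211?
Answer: 211 - 9*√145 ≈ 102.63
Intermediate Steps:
s(n, E) = √(E² + n²)
J = -9 (J = -1*9 = -9)
s(m, 12)*J + V = √(12² + 1²)*(-9) + 211 = √(144 + 1)*(-9) + 211 = √145*(-9) + 211 = -9*√145 + 211 = 211 - 9*√145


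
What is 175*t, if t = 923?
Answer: 161525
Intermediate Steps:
175*t = 175*923 = 161525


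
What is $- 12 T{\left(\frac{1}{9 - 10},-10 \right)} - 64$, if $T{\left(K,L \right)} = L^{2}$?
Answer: $-1264$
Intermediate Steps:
$- 12 T{\left(\frac{1}{9 - 10},-10 \right)} - 64 = - 12 \left(-10\right)^{2} - 64 = \left(-12\right) 100 - 64 = -1200 - 64 = -1264$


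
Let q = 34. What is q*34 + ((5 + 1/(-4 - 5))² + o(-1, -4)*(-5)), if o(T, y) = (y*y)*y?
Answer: 121492/81 ≈ 1499.9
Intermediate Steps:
o(T, y) = y³ (o(T, y) = y²*y = y³)
q*34 + ((5 + 1/(-4 - 5))² + o(-1, -4)*(-5)) = 34*34 + ((5 + 1/(-4 - 5))² + (-4)³*(-5)) = 1156 + ((5 + 1/(-9))² - 64*(-5)) = 1156 + ((5 - ⅑)² + 320) = 1156 + ((44/9)² + 320) = 1156 + (1936/81 + 320) = 1156 + 27856/81 = 121492/81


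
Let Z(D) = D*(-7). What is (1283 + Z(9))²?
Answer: 1488400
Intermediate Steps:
Z(D) = -7*D
(1283 + Z(9))² = (1283 - 7*9)² = (1283 - 63)² = 1220² = 1488400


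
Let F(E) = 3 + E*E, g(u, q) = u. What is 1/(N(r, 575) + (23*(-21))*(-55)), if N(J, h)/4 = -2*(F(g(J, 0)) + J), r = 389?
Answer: -1/1187139 ≈ -8.4236e-7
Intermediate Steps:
F(E) = 3 + E²
N(J, h) = -24 - 8*J - 8*J² (N(J, h) = 4*(-2*((3 + J²) + J)) = 4*(-2*(3 + J + J²)) = 4*(-6 - 2*J - 2*J²) = -24 - 8*J - 8*J²)
1/(N(r, 575) + (23*(-21))*(-55)) = 1/((-24 - 8*389 - 8*389²) + (23*(-21))*(-55)) = 1/((-24 - 3112 - 8*151321) - 483*(-55)) = 1/((-24 - 3112 - 1210568) + 26565) = 1/(-1213704 + 26565) = 1/(-1187139) = -1/1187139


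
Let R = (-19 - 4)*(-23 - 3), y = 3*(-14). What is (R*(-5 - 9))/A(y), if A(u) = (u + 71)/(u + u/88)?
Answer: 3911817/319 ≈ 12263.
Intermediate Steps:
y = -42
R = 598 (R = -23*(-26) = 598)
A(u) = 88*(71 + u)/(89*u) (A(u) = (71 + u)/(u + u*(1/88)) = (71 + u)/(u + u/88) = (71 + u)/((89*u/88)) = (71 + u)*(88/(89*u)) = 88*(71 + u)/(89*u))
(R*(-5 - 9))/A(y) = (598*(-5 - 9))/(((88/89)*(71 - 42)/(-42))) = (598*(-14))/(((88/89)*(-1/42)*29)) = -8372/(-1276/1869) = -8372*(-1869/1276) = 3911817/319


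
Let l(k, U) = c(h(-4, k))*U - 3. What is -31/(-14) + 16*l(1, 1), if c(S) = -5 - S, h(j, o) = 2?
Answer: -2209/14 ≈ -157.79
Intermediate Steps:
l(k, U) = -3 - 7*U (l(k, U) = (-5 - 1*2)*U - 3 = (-5 - 2)*U - 3 = -7*U - 3 = -3 - 7*U)
-31/(-14) + 16*l(1, 1) = -31/(-14) + 16*(-3 - 7*1) = -31*(-1/14) + 16*(-3 - 7) = 31/14 + 16*(-10) = 31/14 - 160 = -2209/14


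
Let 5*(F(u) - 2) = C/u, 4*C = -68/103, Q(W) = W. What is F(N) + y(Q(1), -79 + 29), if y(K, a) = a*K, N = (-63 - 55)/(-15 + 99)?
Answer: -1457766/30385 ≈ -47.977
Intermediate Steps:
N = -59/42 (N = -118/84 = -118*1/84 = -59/42 ≈ -1.4048)
y(K, a) = K*a
C = -17/103 (C = (-68/103)/4 = (-68*1/103)/4 = (1/4)*(-68/103) = -17/103 ≈ -0.16505)
F(u) = 2 - 17/(515*u) (F(u) = 2 + (-17/(103*u))/5 = 2 - 17/(515*u))
F(N) + y(Q(1), -79 + 29) = (2 - 17/(515*(-59/42))) + 1*(-79 + 29) = (2 - 17/515*(-42/59)) + 1*(-50) = (2 + 714/30385) - 50 = 61484/30385 - 50 = -1457766/30385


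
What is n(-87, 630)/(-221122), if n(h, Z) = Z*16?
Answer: -5040/110561 ≈ -0.045586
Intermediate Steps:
n(h, Z) = 16*Z
n(-87, 630)/(-221122) = (16*630)/(-221122) = 10080*(-1/221122) = -5040/110561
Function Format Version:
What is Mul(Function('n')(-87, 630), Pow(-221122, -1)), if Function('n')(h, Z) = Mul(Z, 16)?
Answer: Rational(-5040, 110561) ≈ -0.045586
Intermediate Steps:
Function('n')(h, Z) = Mul(16, Z)
Mul(Function('n')(-87, 630), Pow(-221122, -1)) = Mul(Mul(16, 630), Pow(-221122, -1)) = Mul(10080, Rational(-1, 221122)) = Rational(-5040, 110561)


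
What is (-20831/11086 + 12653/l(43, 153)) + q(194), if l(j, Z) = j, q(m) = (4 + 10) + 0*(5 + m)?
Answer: 146049197/476698 ≈ 306.38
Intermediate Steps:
q(m) = 14 (q(m) = 14 + 0 = 14)
(-20831/11086 + 12653/l(43, 153)) + q(194) = (-20831/11086 + 12653/43) + 14 = 139375425/476698 + 14 = 146049197/476698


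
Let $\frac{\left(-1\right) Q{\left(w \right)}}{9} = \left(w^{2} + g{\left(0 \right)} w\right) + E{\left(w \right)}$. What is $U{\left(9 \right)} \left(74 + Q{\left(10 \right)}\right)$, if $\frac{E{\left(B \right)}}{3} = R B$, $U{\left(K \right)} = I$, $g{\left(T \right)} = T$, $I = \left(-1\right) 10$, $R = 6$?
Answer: $24460$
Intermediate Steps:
$I = -10$
$U{\left(K \right)} = -10$
$E{\left(B \right)} = 18 B$ ($E{\left(B \right)} = 3 \cdot 6 B = 18 B$)
$Q{\left(w \right)} = - 162 w - 9 w^{2}$ ($Q{\left(w \right)} = - 9 \left(\left(w^{2} + 0 w\right) + 18 w\right) = - 9 \left(\left(w^{2} + 0\right) + 18 w\right) = - 9 \left(w^{2} + 18 w\right) = - 162 w - 9 w^{2}$)
$U{\left(9 \right)} \left(74 + Q{\left(10 \right)}\right) = - 10 \left(74 + 9 \cdot 10 \left(-18 - 10\right)\right) = - 10 \left(74 + 9 \cdot 10 \left(-28\right)\right) = - 10 \left(74 - 2520\right) = \left(-10\right) \left(-2446\right) = 24460$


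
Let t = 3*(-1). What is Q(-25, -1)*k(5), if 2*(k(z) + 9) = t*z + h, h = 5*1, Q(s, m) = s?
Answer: 350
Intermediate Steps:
t = -3
h = 5
k(z) = -13/2 - 3*z/2 (k(z) = -9 + (-3*z + 5)/2 = -9 + (5 - 3*z)/2 = -9 + (5/2 - 3*z/2) = -13/2 - 3*z/2)
Q(-25, -1)*k(5) = -25*(-13/2 - 3/2*5) = -25*(-13/2 - 15/2) = -25*(-14) = 350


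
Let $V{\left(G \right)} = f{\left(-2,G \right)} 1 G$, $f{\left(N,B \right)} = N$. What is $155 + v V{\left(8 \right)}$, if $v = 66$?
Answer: $-901$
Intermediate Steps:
$V{\left(G \right)} = - 2 G$ ($V{\left(G \right)} = \left(-2\right) 1 G = - 2 G$)
$155 + v V{\left(8 \right)} = 155 + 66 \left(\left(-2\right) 8\right) = 155 + 66 \left(-16\right) = 155 - 1056 = -901$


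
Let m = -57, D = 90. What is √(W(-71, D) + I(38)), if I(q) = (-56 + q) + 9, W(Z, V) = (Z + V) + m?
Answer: I*√47 ≈ 6.8557*I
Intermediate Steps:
W(Z, V) = -57 + V + Z (W(Z, V) = (Z + V) - 57 = (V + Z) - 57 = -57 + V + Z)
I(q) = -47 + q
√(W(-71, D) + I(38)) = √((-57 + 90 - 71) + (-47 + 38)) = √(-38 - 9) = √(-47) = I*√47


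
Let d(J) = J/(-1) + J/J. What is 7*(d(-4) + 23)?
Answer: 196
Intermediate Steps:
d(J) = 1 - J (d(J) = J*(-1) + 1 = -J + 1 = 1 - J)
7*(d(-4) + 23) = 7*((1 - 1*(-4)) + 23) = 7*((1 + 4) + 23) = 7*(5 + 23) = 7*28 = 196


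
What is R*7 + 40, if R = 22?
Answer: 194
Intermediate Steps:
R*7 + 40 = 22*7 + 40 = 154 + 40 = 194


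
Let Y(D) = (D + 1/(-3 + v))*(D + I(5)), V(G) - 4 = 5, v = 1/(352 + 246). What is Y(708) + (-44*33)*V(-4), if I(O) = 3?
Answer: 878718582/1793 ≈ 4.9008e+5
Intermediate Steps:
v = 1/598 ≈ 0.0016722
V(G) = 9 (V(G) = 4 + 5 = 9)
Y(D) = (3 + D)*(-598/1793 + D) (Y(D) = (D + 1/(-3 + 1/598))*(D + 3) = (D + 1/(-1793/598))*(3 + D) = (D - 598/1793)*(3 + D) = (-598/1793 + D)*(3 + D) = (3 + D)*(-598/1793 + D))
Y(708) + (-44*33)*V(-4) = (-1794/1793 + 708² + (4781/1793)*708) - 44*33*9 = (-1794/1793 + 501264 + 3384948/1793) - 1452*9 = 902149506/1793 - 13068 = 878718582/1793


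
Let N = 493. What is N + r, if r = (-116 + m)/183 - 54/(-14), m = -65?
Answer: 635207/1281 ≈ 495.87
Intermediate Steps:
r = 3674/1281 (r = (-116 - 65)/183 - 54/(-14) = -181*1/183 - 54*(-1/14) = -181/183 + 27/7 = 3674/1281 ≈ 2.8681)
N + r = 493 + 3674/1281 = 635207/1281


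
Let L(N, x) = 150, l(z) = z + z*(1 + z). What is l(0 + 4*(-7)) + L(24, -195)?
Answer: 878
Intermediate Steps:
l(0 + 4*(-7)) + L(24, -195) = (0 + 4*(-7))*(2 + (0 + 4*(-7))) + 150 = (0 - 28)*(2 + (0 - 28)) + 150 = -28*(2 - 28) + 150 = -28*(-26) + 150 = 728 + 150 = 878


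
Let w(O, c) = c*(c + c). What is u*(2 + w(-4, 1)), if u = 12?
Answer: 48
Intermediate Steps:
w(O, c) = 2*c² (w(O, c) = c*(2*c) = 2*c²)
u*(2 + w(-4, 1)) = 12*(2 + 2*1²) = 12*(2 + 2*1) = 12*(2 + 2) = 12*4 = 48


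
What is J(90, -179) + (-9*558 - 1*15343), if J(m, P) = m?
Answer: -20275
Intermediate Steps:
J(90, -179) + (-9*558 - 1*15343) = 90 + (-9*558 - 1*15343) = 90 + (-5022 - 15343) = 90 - 20365 = -20275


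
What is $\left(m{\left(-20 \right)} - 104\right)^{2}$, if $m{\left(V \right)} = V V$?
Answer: $87616$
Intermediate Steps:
$m{\left(V \right)} = V^{2}$
$\left(m{\left(-20 \right)} - 104\right)^{2} = \left(\left(-20\right)^{2} - 104\right)^{2} = \left(400 - 104\right)^{2} = 296^{2} = 87616$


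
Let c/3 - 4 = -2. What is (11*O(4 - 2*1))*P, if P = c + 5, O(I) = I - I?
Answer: 0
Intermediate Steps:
c = 6 (c = 12 + 3*(-2) = 12 - 6 = 6)
O(I) = 0
P = 11 (P = 6 + 5 = 11)
(11*O(4 - 2*1))*P = (11*0)*11 = 0*11 = 0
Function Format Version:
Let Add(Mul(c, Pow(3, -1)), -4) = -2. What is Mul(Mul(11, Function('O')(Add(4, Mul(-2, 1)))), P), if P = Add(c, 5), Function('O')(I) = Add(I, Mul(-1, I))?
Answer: 0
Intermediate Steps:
c = 6 (c = Add(12, Mul(3, -2)) = Add(12, -6) = 6)
Function('O')(I) = 0
P = 11 (P = Add(6, 5) = 11)
Mul(Mul(11, Function('O')(Add(4, Mul(-2, 1)))), P) = Mul(Mul(11, 0), 11) = Mul(0, 11) = 0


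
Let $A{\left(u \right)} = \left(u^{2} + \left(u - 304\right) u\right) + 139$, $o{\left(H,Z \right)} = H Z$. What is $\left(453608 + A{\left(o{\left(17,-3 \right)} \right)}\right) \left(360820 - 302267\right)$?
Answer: $27780646509$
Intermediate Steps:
$A{\left(u \right)} = 139 + u^{2} + u \left(-304 + u\right)$ ($A{\left(u \right)} = \left(u^{2} + \left(-304 + u\right) u\right) + 139 = \left(u^{2} + u \left(-304 + u\right)\right) + 139 = 139 + u^{2} + u \left(-304 + u\right)$)
$\left(453608 + A{\left(o{\left(17,-3 \right)} \right)}\right) \left(360820 - 302267\right) = \left(453608 + \left(139 - 304 \cdot 17 \left(-3\right) + 2 \left(17 \left(-3\right)\right)^{2}\right)\right) \left(360820 - 302267\right) = \left(453608 + \left(139 - -15504 + 2 \left(-51\right)^{2}\right)\right) \left(360820 - 302267\right) = \left(453608 + \left(139 + 15504 + 2 \cdot 2601\right)\right) 58553 = \left(453608 + \left(139 + 15504 + 5202\right)\right) 58553 = \left(453608 + 20845\right) 58553 = 474453 \cdot 58553 = 27780646509$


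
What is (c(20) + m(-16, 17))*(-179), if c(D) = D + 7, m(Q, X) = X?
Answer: -7876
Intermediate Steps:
c(D) = 7 + D
(c(20) + m(-16, 17))*(-179) = ((7 + 20) + 17)*(-179) = (27 + 17)*(-179) = 44*(-179) = -7876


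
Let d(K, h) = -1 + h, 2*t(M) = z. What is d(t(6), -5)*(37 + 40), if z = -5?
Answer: -462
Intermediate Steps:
t(M) = -5/2 (t(M) = (½)*(-5) = -5/2)
d(t(6), -5)*(37 + 40) = (-1 - 5)*(37 + 40) = -6*77 = -462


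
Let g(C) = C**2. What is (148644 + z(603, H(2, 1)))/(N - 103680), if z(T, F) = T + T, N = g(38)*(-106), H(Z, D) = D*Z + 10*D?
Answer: -74925/128372 ≈ -0.58366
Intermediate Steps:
H(Z, D) = 10*D + D*Z
N = -153064 (N = 38**2*(-106) = 1444*(-106) = -153064)
z(T, F) = 2*T
(148644 + z(603, H(2, 1)))/(N - 103680) = (148644 + 2*603)/(-153064 - 103680) = (148644 + 1206)/(-256744) = 149850*(-1/256744) = -74925/128372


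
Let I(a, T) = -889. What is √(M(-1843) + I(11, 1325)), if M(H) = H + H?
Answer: 5*I*√183 ≈ 67.639*I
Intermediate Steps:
M(H) = 2*H
√(M(-1843) + I(11, 1325)) = √(2*(-1843) - 889) = √(-3686 - 889) = √(-4575) = 5*I*√183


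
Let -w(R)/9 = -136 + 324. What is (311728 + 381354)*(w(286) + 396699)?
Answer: 273772241574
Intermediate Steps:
w(R) = -1692 (w(R) = -9*(-136 + 324) = -9*188 = -1692)
(311728 + 381354)*(w(286) + 396699) = (311728 + 381354)*(-1692 + 396699) = 693082*395007 = 273772241574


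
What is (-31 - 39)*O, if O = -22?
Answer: 1540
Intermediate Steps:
(-31 - 39)*O = (-31 - 39)*(-22) = -70*(-22) = 1540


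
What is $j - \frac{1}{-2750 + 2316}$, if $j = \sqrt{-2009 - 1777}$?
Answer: $\frac{1}{434} + i \sqrt{3786} \approx 0.0023041 + 61.53 i$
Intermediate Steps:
$j = i \sqrt{3786}$ ($j = \sqrt{-3786} = i \sqrt{3786} \approx 61.53 i$)
$j - \frac{1}{-2750 + 2316} = i \sqrt{3786} - \frac{1}{-2750 + 2316} = i \sqrt{3786} - \frac{1}{-434} = i \sqrt{3786} - - \frac{1}{434} = i \sqrt{3786} + \frac{1}{434} = \frac{1}{434} + i \sqrt{3786}$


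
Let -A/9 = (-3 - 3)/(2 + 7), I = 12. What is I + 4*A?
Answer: 36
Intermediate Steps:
A = 6 (A = -9*(-3 - 3)/(2 + 7) = -(-54)/9 = -9*(-2/3) = 6)
I + 4*A = 12 + 4*6 = 12 + 24 = 36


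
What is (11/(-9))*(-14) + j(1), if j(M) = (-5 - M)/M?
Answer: 100/9 ≈ 11.111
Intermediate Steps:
j(M) = (-5 - M)/M
(11/(-9))*(-14) + j(1) = (11/(-9))*(-14) + (-5 - 1*1)/1 = (11*(-1/9))*(-14) + 1*(-5 - 1) = -11/9*(-14) + 1*(-6) = 154/9 - 6 = 100/9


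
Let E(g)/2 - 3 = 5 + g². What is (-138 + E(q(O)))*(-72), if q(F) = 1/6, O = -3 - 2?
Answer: 8780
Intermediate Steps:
O = -5
q(F) = ⅙
E(g) = 16 + 2*g² (E(g) = 6 + 2*(5 + g²) = 6 + (10 + 2*g²) = 16 + 2*g²)
(-138 + E(q(O)))*(-72) = (-138 + (16 + 2*(⅙)²))*(-72) = (-138 + (16 + 2*(1/36)))*(-72) = (-138 + (16 + 1/18))*(-72) = (-138 + 289/18)*(-72) = -2195/18*(-72) = 8780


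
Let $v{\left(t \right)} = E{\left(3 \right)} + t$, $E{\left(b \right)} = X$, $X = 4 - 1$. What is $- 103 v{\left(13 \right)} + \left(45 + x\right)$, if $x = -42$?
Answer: $-1645$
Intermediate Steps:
$X = 3$ ($X = 4 - 1 = 3$)
$E{\left(b \right)} = 3$
$v{\left(t \right)} = 3 + t$
$- 103 v{\left(13 \right)} + \left(45 + x\right) = - 103 \left(3 + 13\right) + \left(45 - 42\right) = \left(-103\right) 16 + 3 = -1648 + 3 = -1645$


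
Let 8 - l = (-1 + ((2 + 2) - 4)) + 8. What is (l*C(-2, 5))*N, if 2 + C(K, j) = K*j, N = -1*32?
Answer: 384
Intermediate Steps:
N = -32
C(K, j) = -2 + K*j
l = 1 (l = 8 - ((-1 + ((2 + 2) - 4)) + 8) = 8 - ((-1 + (4 - 4)) + 8) = 8 - ((-1 + 0) + 8) = 8 - (-1 + 8) = 8 - 1*7 = 8 - 7 = 1)
(l*C(-2, 5))*N = (1*(-2 - 2*5))*(-32) = (1*(-2 - 10))*(-32) = (1*(-12))*(-32) = -12*(-32) = 384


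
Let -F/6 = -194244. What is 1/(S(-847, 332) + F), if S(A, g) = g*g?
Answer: 1/1275688 ≈ 7.8389e-7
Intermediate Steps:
F = 1165464 (F = -6*(-194244) = 1165464)
S(A, g) = g²
1/(S(-847, 332) + F) = 1/(332² + 1165464) = 1/(110224 + 1165464) = 1/1275688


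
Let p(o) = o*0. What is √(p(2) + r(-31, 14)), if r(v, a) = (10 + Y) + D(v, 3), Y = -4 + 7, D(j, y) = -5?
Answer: 2*√2 ≈ 2.8284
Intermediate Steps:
p(o) = 0
Y = 3
r(v, a) = 8 (r(v, a) = (10 + 3) - 5 = 13 - 5 = 8)
√(p(2) + r(-31, 14)) = √(0 + 8) = √8 = 2*√2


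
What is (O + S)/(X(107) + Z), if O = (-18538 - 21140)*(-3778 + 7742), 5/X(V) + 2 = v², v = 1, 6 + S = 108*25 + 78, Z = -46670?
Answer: 31456164/9335 ≈ 3369.7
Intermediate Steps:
S = 2772 (S = -6 + (108*25 + 78) = -6 + (2700 + 78) = -6 + 2778 = 2772)
X(V) = -5 (X(V) = 5/(-2 + 1²) = 5/(-2 + 1) = 5/(-1) = 5*(-1) = -5)
O = -157283592 (O = -39678*3964 = -157283592)
(O + S)/(X(107) + Z) = (-157283592 + 2772)/(-5 - 46670) = -157280820/(-46675) = -157280820*(-1/46675) = 31456164/9335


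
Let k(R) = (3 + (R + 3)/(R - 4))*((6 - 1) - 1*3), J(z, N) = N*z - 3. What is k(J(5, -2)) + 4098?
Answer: 69788/17 ≈ 4105.2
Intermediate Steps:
J(z, N) = -3 + N*z
k(R) = 6 + 2*(3 + R)/(-4 + R) (k(R) = (3 + (3 + R)/(-4 + R))*(5 - 3) = (3 + (3 + R)/(-4 + R))*2 = 6 + 2*(3 + R)/(-4 + R))
k(J(5, -2)) + 4098 = 2*(-9 + 4*(-3 - 2*5))/(-4 + (-3 - 2*5)) + 4098 = 2*(-9 + 4*(-3 - 10))/(-4 + (-3 - 10)) + 4098 = 2*(-9 + 4*(-13))/(-4 - 13) + 4098 = 2*(-9 - 52)/(-17) + 4098 = 2*(-1/17)*(-61) + 4098 = 122/17 + 4098 = 69788/17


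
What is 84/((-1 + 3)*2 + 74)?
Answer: 14/13 ≈ 1.0769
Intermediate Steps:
84/((-1 + 3)*2 + 74) = 84/(2*2 + 74) = 84/(4 + 74) = 84/78 = (1/78)*84 = 14/13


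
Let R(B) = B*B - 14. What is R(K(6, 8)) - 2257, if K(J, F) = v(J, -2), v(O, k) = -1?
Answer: -2270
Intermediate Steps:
K(J, F) = -1
R(B) = -14 + B² (R(B) = B² - 14 = -14 + B²)
R(K(6, 8)) - 2257 = (-14 + (-1)²) - 2257 = (-14 + 1) - 2257 = -13 - 2257 = -2270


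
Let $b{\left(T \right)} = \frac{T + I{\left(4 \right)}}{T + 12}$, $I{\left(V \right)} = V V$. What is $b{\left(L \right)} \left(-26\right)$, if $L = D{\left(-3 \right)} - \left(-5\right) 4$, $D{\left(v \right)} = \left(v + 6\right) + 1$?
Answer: $- \frac{260}{9} \approx -28.889$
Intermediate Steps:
$D{\left(v \right)} = 7 + v$ ($D{\left(v \right)} = \left(6 + v\right) + 1 = 7 + v$)
$L = 24$ ($L = \left(7 - 3\right) - \left(-5\right) 4 = 4 - -20 = 4 + 20 = 24$)
$I{\left(V \right)} = V^{2}$
$b{\left(T \right)} = \frac{16 + T}{12 + T}$ ($b{\left(T \right)} = \frac{T + 4^{2}}{T + 12} = \frac{T + 16}{12 + T} = \frac{16 + T}{12 + T}$)
$b{\left(L \right)} \left(-26\right) = \frac{16 + 24}{12 + 24} \left(-26\right) = \frac{1}{36} \cdot 40 \left(-26\right) = \frac{10}{9} \left(-26\right) = - \frac{260}{9}$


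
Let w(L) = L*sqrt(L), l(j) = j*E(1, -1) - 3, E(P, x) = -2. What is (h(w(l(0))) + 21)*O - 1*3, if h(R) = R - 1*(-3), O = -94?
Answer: -2259 + 282*I*sqrt(3) ≈ -2259.0 + 488.44*I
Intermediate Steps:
l(j) = -3 - 2*j (l(j) = j*(-2) - 3 = -2*j - 3 = -3 - 2*j)
w(L) = L**(3/2)
h(R) = 3 + R (h(R) = R + 3 = 3 + R)
(h(w(l(0))) + 21)*O - 1*3 = ((3 + (-3 - 2*0)**(3/2)) + 21)*(-94) - 1*3 = ((3 + (-3 + 0)**(3/2)) + 21)*(-94) - 3 = ((3 + (-3)**(3/2)) + 21)*(-94) - 3 = ((3 - 3*I*sqrt(3)) + 21)*(-94) - 3 = (24 - 3*I*sqrt(3))*(-94) - 3 = (-2256 + 282*I*sqrt(3)) - 3 = -2259 + 282*I*sqrt(3)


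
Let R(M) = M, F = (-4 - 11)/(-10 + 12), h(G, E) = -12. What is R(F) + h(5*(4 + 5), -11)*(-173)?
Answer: 4137/2 ≈ 2068.5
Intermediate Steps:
F = -15/2 ≈ -7.5000
R(F) + h(5*(4 + 5), -11)*(-173) = -15/2 - 12*(-173) = -15/2 + 2076 = 4137/2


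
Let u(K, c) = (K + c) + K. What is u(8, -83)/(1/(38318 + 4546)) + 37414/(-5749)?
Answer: -16510521526/5749 ≈ -2.8719e+6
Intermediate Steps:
u(K, c) = c + 2*K
u(8, -83)/(1/(38318 + 4546)) + 37414/(-5749) = (-83 + 2*8)/(1/(38318 + 4546)) + 37414/(-5749) = (-83 + 16)/(1/42864) + 37414*(-1/5749) = -67/1/42864 - 37414/5749 = -67*42864 - 37414/5749 = -2871888 - 37414/5749 = -16510521526/5749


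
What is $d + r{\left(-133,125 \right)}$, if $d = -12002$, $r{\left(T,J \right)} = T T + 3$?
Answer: $5690$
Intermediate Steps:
$r{\left(T,J \right)} = 3 + T^{2}$ ($r{\left(T,J \right)} = T^{2} + 3 = 3 + T^{2}$)
$d + r{\left(-133,125 \right)} = -12002 + \left(3 + \left(-133\right)^{2}\right) = -12002 + \left(3 + 17689\right) = -12002 + 17692 = 5690$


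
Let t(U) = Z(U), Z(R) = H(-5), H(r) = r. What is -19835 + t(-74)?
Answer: -19840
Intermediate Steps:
Z(R) = -5
t(U) = -5
-19835 + t(-74) = -19835 - 5 = -19840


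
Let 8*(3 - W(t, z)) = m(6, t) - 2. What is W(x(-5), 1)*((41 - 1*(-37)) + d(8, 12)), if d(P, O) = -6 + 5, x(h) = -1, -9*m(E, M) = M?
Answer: 17941/72 ≈ 249.18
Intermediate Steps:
m(E, M) = -M/9
d(P, O) = -1
W(t, z) = 13/4 + t/72 (W(t, z) = 3 - (-t/9 - 2)/8 = 3 - (-2 - t/9)/8 = 3 + (¼ + t/72) = 13/4 + t/72)
W(x(-5), 1)*((41 - 1*(-37)) + d(8, 12)) = (13/4 + (1/72)*(-1))*((41 - 1*(-37)) - 1) = (13/4 - 1/72)*((41 + 37) - 1) = 233*(78 - 1)/72 = (233/72)*77 = 17941/72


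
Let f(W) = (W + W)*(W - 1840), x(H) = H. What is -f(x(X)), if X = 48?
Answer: 172032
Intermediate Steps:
f(W) = 2*W*(-1840 + W) (f(W) = (2*W)*(-1840 + W) = 2*W*(-1840 + W))
-f(x(X)) = -2*48*(-1840 + 48) = -2*48*(-1792) = -1*(-172032) = 172032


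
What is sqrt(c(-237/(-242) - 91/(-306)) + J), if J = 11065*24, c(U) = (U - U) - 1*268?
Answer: 2*sqrt(66323) ≈ 515.07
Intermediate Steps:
c(U) = -268 (c(U) = 0 - 268 = -268)
J = 265560
sqrt(c(-237/(-242) - 91/(-306)) + J) = sqrt(-268 + 265560) = sqrt(265292) = 2*sqrt(66323)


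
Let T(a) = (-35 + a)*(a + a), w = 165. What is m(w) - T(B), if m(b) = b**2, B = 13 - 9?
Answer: 27473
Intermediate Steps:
B = 4
T(a) = 2*a*(-35 + a) (T(a) = (-35 + a)*(2*a) = 2*a*(-35 + a))
m(w) - T(B) = 165**2 - 2*4*(-35 + 4) = 27225 - 2*4*(-31) = 27225 - 1*(-248) = 27225 + 248 = 27473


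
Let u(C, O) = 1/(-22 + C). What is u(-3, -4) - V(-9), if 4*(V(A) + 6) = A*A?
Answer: -1429/100 ≈ -14.290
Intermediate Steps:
V(A) = -6 + A²/4 (V(A) = -6 + (A*A)/4 = -6 + A²/4)
u(-3, -4) - V(-9) = 1/(-22 - 3) - (-6 + (¼)*(-9)²) = 1/(-25) - (-6 + (¼)*81) = -1/25 - (-6 + 81/4) = -1/25 - 1*57/4 = -1/25 - 57/4 = -1429/100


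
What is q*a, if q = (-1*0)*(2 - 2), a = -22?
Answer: 0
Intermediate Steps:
q = 0 (q = 0*0 = 0)
q*a = 0*(-22) = 0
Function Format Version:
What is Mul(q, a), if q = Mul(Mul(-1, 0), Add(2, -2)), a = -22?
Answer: 0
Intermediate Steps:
q = 0 (q = Mul(0, 0) = 0)
Mul(q, a) = Mul(0, -22) = 0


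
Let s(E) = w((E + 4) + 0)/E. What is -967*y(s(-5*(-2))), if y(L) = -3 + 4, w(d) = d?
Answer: -967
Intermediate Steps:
s(E) = (4 + E)/E (s(E) = ((E + 4) + 0)/E = ((4 + E) + 0)/E = (4 + E)/E)
y(L) = 1
-967*y(s(-5*(-2))) = -967*1 = -967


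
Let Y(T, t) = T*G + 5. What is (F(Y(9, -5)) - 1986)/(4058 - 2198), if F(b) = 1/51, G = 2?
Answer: -20257/18972 ≈ -1.0677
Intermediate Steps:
Y(T, t) = 5 + 2*T (Y(T, t) = T*2 + 5 = 2*T + 5 = 5 + 2*T)
F(b) = 1/51
(F(Y(9, -5)) - 1986)/(4058 - 2198) = (1/51 - 1986)/(4058 - 2198) = -101285/51/1860 = -101285/51*1/1860 = -20257/18972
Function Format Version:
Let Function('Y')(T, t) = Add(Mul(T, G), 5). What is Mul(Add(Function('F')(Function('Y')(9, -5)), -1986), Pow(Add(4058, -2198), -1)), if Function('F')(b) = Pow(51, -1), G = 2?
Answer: Rational(-20257, 18972) ≈ -1.0677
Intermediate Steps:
Function('Y')(T, t) = Add(5, Mul(2, T)) (Function('Y')(T, t) = Add(Mul(T, 2), 5) = Add(Mul(2, T), 5) = Add(5, Mul(2, T)))
Function('F')(b) = Rational(1, 51)
Mul(Add(Function('F')(Function('Y')(9, -5)), -1986), Pow(Add(4058, -2198), -1)) = Mul(Add(Rational(1, 51), -1986), Pow(Add(4058, -2198), -1)) = Mul(Rational(-101285, 51), Pow(1860, -1)) = Mul(Rational(-101285, 51), Rational(1, 1860)) = Rational(-20257, 18972)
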